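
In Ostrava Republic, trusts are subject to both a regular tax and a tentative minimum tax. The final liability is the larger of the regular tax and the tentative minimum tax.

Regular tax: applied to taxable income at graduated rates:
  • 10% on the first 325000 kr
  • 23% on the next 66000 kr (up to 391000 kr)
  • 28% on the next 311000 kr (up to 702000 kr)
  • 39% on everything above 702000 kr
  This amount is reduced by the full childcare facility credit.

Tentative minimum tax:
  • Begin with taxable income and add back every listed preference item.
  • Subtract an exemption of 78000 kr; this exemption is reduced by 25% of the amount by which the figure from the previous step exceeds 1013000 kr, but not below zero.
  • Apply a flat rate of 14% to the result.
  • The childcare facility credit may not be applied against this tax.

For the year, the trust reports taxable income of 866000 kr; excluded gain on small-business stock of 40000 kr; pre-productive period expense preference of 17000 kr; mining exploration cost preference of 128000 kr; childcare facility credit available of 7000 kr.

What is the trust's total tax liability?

191720 kr

Regular tax:
  325000 kr × 10% = 32500 kr
  66000 kr × 23% = 15180 kr
  311000 kr × 28% = 87080 kr
  164000 kr × 39% = 63960 kr
  → 198720 kr
  Less childcare facility credit 7000 kr → 191720 kr

Tentative minimum tax:
  Adjusted income: 866000 kr + 40000 kr + 17000 kr + 128000 kr = 1051000 kr
  Exemption: 78000 kr − 25% × (1051000 kr − 1013000 kr) = 78000 kr − 9500 kr = 68500 kr
  Base: 1051000 kr − 68500 kr = 982500 kr
  982500 kr × 14% = 137550 kr

191720 kr > 137550 kr, so the regular tax governs.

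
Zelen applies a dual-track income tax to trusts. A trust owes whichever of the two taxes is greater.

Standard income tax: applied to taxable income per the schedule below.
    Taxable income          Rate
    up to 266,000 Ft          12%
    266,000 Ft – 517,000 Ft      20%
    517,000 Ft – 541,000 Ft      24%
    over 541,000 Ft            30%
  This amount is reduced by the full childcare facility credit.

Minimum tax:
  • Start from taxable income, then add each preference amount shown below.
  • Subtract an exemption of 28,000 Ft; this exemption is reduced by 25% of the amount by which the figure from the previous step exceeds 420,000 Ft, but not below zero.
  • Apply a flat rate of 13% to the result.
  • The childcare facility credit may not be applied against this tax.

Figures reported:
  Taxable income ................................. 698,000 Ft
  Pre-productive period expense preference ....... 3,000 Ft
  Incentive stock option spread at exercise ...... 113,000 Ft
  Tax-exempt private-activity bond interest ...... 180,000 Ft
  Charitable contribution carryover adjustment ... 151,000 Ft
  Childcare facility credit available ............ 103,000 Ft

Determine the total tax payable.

Minimum tax:
  Adjusted income: 698,000 Ft + 3,000 Ft + 113,000 Ft + 180,000 Ft + 151,000 Ft = 1,145,000 Ft
  Exemption: 25% × (1,145,000 Ft − 420,000 Ft) = 181,250 Ft ≥ 28,000 Ft, so the exemption is fully phased out
  Base: 1,145,000 Ft − 0 Ft = 1,145,000 Ft
  1,145,000 Ft × 13% = 148,850 Ft

Standard income tax:
  266,000 Ft × 12% = 31,920 Ft
  251,000 Ft × 20% = 50,200 Ft
  24,000 Ft × 24% = 5,760 Ft
  157,000 Ft × 30% = 47,100 Ft
  → 134,980 Ft
  Less childcare facility credit 103,000 Ft → 31,980 Ft

148,850 Ft > 31,980 Ft, so the minimum tax is the binding amount.

148,850 Ft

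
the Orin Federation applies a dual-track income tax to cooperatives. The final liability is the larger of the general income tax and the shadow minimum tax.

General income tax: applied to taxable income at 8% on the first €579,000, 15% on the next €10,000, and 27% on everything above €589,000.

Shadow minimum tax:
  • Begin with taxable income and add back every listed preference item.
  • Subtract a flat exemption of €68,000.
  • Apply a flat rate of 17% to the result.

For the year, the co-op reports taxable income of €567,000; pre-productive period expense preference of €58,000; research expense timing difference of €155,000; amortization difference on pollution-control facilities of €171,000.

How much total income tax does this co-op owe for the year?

€150,110

General income tax:
  €567,000 × 8% = €45,360

Shadow minimum tax:
  Adjusted income: €567,000 + €58,000 + €155,000 + €171,000 = €951,000
  Less exemption €68,000 → base €883,000
  €883,000 × 17% = €150,110

€150,110 > €45,360, so the shadow minimum tax is the binding amount.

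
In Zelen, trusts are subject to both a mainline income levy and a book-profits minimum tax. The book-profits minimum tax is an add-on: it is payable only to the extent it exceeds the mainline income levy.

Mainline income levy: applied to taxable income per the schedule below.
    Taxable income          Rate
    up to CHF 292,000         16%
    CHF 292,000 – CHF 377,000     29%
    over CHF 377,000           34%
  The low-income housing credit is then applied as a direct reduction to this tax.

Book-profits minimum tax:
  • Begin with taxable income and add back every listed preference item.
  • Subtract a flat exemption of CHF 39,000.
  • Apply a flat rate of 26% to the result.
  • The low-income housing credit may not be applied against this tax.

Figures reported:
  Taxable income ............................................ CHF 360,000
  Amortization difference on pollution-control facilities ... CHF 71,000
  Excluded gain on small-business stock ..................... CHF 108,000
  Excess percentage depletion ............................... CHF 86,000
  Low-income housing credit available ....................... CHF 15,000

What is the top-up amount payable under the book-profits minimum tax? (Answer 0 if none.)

Book-profits minimum tax:
  Adjusted income: CHF 360,000 + CHF 71,000 + CHF 108,000 + CHF 86,000 = CHF 625,000
  Less exemption CHF 39,000 → base CHF 586,000
  CHF 586,000 × 26% = CHF 152,360

Mainline income levy:
  CHF 292,000 × 16% = CHF 46,720
  CHF 68,000 × 29% = CHF 19,720
  → CHF 66,440
  Less low-income housing credit CHF 15,000 → CHF 51,440

Excess of book-profits minimum tax over mainline income levy: CHF 152,360 − CHF 51,440 = CHF 100,920.

CHF 100,920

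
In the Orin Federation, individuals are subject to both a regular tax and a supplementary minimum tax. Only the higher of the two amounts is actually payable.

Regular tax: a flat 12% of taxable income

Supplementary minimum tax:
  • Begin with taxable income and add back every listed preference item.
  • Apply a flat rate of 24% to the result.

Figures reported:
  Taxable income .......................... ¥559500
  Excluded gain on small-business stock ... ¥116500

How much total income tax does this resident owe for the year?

¥162240

Supplementary minimum tax:
  Adjusted income: ¥559500 + ¥116500 = ¥676000
  ¥676000 × 24% = ¥162240

Regular tax:
  ¥559500 × 12% = ¥67140

¥162240 > ¥67140, so the supplementary minimum tax is the binding amount.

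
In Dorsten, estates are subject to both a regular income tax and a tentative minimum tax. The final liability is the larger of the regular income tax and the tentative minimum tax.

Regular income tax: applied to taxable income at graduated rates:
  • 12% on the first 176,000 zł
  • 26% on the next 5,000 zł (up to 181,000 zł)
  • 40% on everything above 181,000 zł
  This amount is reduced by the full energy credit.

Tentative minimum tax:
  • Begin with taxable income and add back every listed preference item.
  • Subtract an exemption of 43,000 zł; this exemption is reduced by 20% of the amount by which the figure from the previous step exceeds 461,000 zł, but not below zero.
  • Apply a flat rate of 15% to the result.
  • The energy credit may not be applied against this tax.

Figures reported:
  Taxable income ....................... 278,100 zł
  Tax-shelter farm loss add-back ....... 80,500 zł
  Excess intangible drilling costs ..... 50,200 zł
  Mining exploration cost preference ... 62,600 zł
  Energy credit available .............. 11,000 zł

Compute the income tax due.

64,572 zł

Regular income tax:
  176,000 zł × 12% = 21,120 zł
  5,000 zł × 26% = 1,300 zł
  97,100 zł × 40% = 38,840 zł
  → 61,260 zł
  Less energy credit 11,000 zł → 50,260 zł

Tentative minimum tax:
  Adjusted income: 278,100 zł + 80,500 zł + 50,200 zł + 62,600 zł = 471,400 zł
  Exemption: 43,000 zł − 20% × (471,400 zł − 461,000 zł) = 43,000 zł − 2,080 zł = 40,920 zł
  Base: 471,400 zł − 40,920 zł = 430,480 zł
  430,480 zł × 15% = 64,572 zł

64,572 zł > 50,260 zł, so the tentative minimum tax is the binding amount.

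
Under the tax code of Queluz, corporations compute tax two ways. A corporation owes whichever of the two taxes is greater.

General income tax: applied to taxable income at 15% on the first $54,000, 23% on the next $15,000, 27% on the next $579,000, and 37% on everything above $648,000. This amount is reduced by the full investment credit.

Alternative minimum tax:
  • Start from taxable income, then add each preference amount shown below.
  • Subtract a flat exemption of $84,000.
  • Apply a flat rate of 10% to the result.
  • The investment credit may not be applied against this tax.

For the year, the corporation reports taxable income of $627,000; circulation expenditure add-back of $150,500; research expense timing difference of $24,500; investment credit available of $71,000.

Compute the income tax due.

$91,210

General income tax:
  $54,000 × 15% = $8,100
  $15,000 × 23% = $3,450
  $558,000 × 27% = $150,660
  → $162,210
  Less investment credit $71,000 → $91,210

Alternative minimum tax:
  Adjusted income: $627,000 + $150,500 + $24,500 = $802,000
  Less exemption $84,000 → base $718,000
  $718,000 × 10% = $71,800

$91,210 > $71,800, so the general income tax governs.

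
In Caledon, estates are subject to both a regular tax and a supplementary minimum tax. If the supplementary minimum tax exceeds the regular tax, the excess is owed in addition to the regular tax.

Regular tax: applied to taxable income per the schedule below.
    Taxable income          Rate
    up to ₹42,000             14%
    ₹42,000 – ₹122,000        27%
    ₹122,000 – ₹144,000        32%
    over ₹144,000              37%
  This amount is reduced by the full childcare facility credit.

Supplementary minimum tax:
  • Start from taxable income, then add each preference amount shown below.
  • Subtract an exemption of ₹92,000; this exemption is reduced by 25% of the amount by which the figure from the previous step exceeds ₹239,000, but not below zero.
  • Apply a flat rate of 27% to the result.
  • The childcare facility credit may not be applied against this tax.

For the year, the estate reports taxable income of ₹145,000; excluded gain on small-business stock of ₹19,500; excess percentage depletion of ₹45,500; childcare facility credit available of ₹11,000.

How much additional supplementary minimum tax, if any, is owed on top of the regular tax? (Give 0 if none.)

₹7,970

Supplementary minimum tax:
  Adjusted income: ₹145,000 + ₹19,500 + ₹45,500 = ₹210,000
  Exemption: ₹210,000 ≤ ₹239,000, so full ₹92,000 applies
  Base: ₹210,000 − ₹92,000 = ₹118,000
  ₹118,000 × 27% = ₹31,860

Regular tax:
  ₹42,000 × 14% = ₹5,880
  ₹80,000 × 27% = ₹21,600
  ₹22,000 × 32% = ₹7,040
  ₹1,000 × 37% = ₹370
  → ₹34,890
  Less childcare facility credit ₹11,000 → ₹23,890

Excess of supplementary minimum tax over regular tax: ₹31,860 − ₹23,890 = ₹7,970.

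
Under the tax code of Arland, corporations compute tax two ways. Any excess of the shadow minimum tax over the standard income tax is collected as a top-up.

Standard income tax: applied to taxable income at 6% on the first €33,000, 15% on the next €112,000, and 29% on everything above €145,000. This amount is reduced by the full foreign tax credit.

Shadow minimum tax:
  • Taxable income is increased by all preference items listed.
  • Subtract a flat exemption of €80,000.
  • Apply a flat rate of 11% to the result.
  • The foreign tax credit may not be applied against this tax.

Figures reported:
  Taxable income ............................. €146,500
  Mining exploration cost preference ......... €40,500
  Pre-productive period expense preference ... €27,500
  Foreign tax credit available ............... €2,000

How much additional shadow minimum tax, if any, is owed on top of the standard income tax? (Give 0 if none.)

Standard income tax:
  €33,000 × 6% = €1,980
  €112,000 × 15% = €16,800
  €1,500 × 29% = €435
  → €19,215
  Less foreign tax credit €2,000 → €17,215

Shadow minimum tax:
  Adjusted income: €146,500 + €40,500 + €27,500 = €214,500
  Less exemption €80,000 → base €134,500
  €134,500 × 11% = €14,795

€14,795 ≤ €17,215, so no add-on is due.

€0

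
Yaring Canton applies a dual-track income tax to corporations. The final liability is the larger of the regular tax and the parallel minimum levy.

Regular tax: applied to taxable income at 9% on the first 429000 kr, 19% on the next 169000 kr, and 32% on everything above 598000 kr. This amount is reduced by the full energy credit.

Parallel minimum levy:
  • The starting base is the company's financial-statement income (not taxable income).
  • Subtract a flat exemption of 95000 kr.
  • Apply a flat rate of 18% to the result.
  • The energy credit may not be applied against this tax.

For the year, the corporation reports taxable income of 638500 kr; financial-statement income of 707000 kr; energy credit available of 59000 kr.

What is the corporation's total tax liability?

110160 kr

Regular tax:
  429000 kr × 9% = 38610 kr
  169000 kr × 19% = 32110 kr
  40500 kr × 32% = 12960 kr
  → 83680 kr
  Less energy credit 59000 kr → 24680 kr

Parallel minimum levy:
  Base (financial-statement income): 707000 kr
  Less exemption 95000 kr → base 612000 kr
  612000 kr × 18% = 110160 kr

110160 kr > 24680 kr, so the parallel minimum levy is the binding amount.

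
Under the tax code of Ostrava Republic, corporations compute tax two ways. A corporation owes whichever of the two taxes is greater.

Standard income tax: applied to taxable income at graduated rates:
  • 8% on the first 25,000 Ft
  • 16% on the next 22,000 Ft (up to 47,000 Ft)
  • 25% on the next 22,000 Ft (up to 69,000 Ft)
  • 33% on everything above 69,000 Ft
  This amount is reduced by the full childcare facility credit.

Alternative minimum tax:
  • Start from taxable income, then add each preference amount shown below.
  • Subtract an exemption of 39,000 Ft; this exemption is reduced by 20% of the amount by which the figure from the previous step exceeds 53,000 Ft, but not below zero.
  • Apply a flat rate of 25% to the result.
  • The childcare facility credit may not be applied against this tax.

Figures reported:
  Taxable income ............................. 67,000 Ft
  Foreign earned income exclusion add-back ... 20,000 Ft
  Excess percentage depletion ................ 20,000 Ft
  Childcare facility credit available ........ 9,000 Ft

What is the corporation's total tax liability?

19,700 Ft

Standard income tax:
  25,000 Ft × 8% = 2,000 Ft
  22,000 Ft × 16% = 3,520 Ft
  20,000 Ft × 25% = 5,000 Ft
  → 10,520 Ft
  Less childcare facility credit 9,000 Ft → 1,520 Ft

Alternative minimum tax:
  Adjusted income: 67,000 Ft + 20,000 Ft + 20,000 Ft = 107,000 Ft
  Exemption: 39,000 Ft − 20% × (107,000 Ft − 53,000 Ft) = 39,000 Ft − 10,800 Ft = 28,200 Ft
  Base: 107,000 Ft − 28,200 Ft = 78,800 Ft
  78,800 Ft × 25% = 19,700 Ft

19,700 Ft > 1,520 Ft, so the alternative minimum tax is the binding amount.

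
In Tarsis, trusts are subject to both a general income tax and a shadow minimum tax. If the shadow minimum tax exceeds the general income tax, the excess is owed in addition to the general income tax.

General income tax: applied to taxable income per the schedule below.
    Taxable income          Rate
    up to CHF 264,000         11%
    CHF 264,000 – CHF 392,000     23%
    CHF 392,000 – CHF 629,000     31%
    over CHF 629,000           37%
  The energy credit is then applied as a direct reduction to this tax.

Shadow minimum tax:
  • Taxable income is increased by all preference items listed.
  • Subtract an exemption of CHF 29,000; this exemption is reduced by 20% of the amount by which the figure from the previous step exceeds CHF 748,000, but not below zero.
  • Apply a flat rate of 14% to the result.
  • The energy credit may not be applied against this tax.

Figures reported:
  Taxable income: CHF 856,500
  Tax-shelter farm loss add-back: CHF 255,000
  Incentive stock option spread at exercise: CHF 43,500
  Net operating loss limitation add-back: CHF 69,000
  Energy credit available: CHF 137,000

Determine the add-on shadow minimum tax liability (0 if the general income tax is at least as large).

CHF 92,235

Shadow minimum tax:
  Adjusted income: CHF 856,500 + CHF 255,000 + CHF 43,500 + CHF 69,000 = CHF 1,224,000
  Exemption: 20% × (CHF 1,224,000 − CHF 748,000) = CHF 95,200 ≥ CHF 29,000, so the exemption is fully phased out
  Base: CHF 1,224,000 − CHF 0 = CHF 1,224,000
  CHF 1,224,000 × 14% = CHF 171,360

General income tax:
  CHF 264,000 × 11% = CHF 29,040
  CHF 128,000 × 23% = CHF 29,440
  CHF 237,000 × 31% = CHF 73,470
  CHF 227,500 × 37% = CHF 84,175
  → CHF 216,125
  Less energy credit CHF 137,000 → CHF 79,125

Excess of shadow minimum tax over general income tax: CHF 171,360 − CHF 79,125 = CHF 92,235.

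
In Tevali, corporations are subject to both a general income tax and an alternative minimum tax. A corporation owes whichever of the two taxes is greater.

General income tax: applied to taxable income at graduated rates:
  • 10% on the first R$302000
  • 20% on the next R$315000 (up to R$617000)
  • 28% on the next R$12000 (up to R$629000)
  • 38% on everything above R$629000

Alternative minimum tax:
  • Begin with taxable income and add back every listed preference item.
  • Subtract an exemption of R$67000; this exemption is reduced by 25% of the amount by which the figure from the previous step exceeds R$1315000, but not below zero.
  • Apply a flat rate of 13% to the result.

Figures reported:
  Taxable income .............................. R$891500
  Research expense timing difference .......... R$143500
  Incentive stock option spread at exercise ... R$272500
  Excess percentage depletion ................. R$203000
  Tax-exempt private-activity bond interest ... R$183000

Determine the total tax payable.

R$220155

General income tax:
  R$302000 × 10% = R$30200
  R$315000 × 20% = R$63000
  R$12000 × 28% = R$3360
  R$262500 × 38% = R$99750
  → R$196310

Alternative minimum tax:
  Adjusted income: R$891500 + R$143500 + R$272500 + R$203000 + R$183000 = R$1693500
  Exemption: 25% × (R$1693500 − R$1315000) = R$94625 ≥ R$67000, so the exemption is fully phased out
  Base: R$1693500 − R$0 = R$1693500
  R$1693500 × 13% = R$220155

R$220155 > R$196310, so the alternative minimum tax is the binding amount.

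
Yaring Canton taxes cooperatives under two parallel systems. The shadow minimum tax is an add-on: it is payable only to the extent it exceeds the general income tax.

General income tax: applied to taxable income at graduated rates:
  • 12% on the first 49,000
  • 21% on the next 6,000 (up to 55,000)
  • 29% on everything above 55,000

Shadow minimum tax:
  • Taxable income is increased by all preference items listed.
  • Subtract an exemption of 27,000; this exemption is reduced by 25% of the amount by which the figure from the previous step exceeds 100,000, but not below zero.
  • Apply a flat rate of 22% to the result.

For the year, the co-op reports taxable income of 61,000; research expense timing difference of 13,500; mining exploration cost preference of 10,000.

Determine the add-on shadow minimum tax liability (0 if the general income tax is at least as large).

3,770

General income tax:
  49,000 × 12% = 5,880
  6,000 × 21% = 1,260
  6,000 × 29% = 1,740
  → 8,880

Shadow minimum tax:
  Adjusted income: 61,000 + 13,500 + 10,000 = 84,500
  Exemption: 84,500 ≤ 100,000, so full 27,000 applies
  Base: 84,500 − 27,000 = 57,500
  57,500 × 22% = 12,650

Excess of shadow minimum tax over general income tax: 12,650 − 8,880 = 3,770.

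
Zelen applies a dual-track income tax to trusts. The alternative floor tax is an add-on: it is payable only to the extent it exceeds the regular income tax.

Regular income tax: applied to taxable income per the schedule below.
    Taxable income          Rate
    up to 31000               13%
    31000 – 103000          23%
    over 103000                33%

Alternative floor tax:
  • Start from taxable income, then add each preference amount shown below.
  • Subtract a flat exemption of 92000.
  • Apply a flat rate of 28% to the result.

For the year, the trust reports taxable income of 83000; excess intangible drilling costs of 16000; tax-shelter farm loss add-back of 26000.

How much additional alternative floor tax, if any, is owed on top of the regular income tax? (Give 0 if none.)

0

Alternative floor tax:
  Adjusted income: 83000 + 16000 + 26000 = 125000
  Less exemption 92000 → base 33000
  33000 × 28% = 9240

Regular income tax:
  31000 × 13% = 4030
  52000 × 23% = 11960
  → 15990

9240 ≤ 15990, so no add-on is due.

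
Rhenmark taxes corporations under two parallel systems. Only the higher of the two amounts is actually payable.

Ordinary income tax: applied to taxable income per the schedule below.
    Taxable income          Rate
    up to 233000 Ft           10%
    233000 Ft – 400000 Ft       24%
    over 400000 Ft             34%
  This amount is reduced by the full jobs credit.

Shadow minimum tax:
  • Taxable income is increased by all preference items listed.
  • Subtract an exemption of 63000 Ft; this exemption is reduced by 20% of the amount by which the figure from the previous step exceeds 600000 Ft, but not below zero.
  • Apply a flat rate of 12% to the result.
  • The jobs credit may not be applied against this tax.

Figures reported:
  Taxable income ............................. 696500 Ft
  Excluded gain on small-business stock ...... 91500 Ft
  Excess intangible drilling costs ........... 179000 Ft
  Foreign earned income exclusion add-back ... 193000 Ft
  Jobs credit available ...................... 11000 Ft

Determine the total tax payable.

153190 Ft

Shadow minimum tax:
  Adjusted income: 696500 Ft + 91500 Ft + 179000 Ft + 193000 Ft = 1160000 Ft
  Exemption: 20% × (1160000 Ft − 600000 Ft) = 112000 Ft ≥ 63000 Ft, so the exemption is fully phased out
  Base: 1160000 Ft − 0 Ft = 1160000 Ft
  1160000 Ft × 12% = 139200 Ft

Ordinary income tax:
  233000 Ft × 10% = 23300 Ft
  167000 Ft × 24% = 40080 Ft
  296500 Ft × 34% = 100810 Ft
  → 164190 Ft
  Less jobs credit 11000 Ft → 153190 Ft

153190 Ft > 139200 Ft, so the ordinary income tax governs.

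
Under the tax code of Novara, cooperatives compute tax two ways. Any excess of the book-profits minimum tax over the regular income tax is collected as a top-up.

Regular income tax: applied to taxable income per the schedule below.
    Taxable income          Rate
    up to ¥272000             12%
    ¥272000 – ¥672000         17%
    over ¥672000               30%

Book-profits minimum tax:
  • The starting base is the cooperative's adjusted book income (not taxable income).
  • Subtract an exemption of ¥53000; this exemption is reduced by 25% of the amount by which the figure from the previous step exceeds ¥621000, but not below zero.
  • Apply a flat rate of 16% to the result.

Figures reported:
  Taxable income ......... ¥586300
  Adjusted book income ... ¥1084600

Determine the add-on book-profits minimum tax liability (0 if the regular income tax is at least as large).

Regular income tax:
  ¥272000 × 12% = ¥32640
  ¥314300 × 17% = ¥53431
  → ¥86071

Book-profits minimum tax:
  Base (adjusted book income): ¥1084600
  Exemption: 25% × (¥1084600 − ¥621000) = ¥115900 ≥ ¥53000, so the exemption is fully phased out
  Base: ¥1084600 − ¥0 = ¥1084600
  ¥1084600 × 16% = ¥173536

Excess of book-profits minimum tax over regular income tax: ¥173536 − ¥86071 = ¥87465.

¥87465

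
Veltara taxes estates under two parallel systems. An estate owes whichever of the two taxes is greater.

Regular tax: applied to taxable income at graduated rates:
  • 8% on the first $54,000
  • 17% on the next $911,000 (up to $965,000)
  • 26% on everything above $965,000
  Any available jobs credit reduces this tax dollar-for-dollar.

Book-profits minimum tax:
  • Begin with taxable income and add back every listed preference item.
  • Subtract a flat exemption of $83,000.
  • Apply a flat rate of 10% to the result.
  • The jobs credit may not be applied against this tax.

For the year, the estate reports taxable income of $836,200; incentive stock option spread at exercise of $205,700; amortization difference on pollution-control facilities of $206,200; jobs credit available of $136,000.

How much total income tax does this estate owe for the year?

$116,510

Book-profits minimum tax:
  Adjusted income: $836,200 + $205,700 + $206,200 = $1,248,100
  Less exemption $83,000 → base $1,165,100
  $1,165,100 × 10% = $116,510

Regular tax:
  $54,000 × 8% = $4,320
  $782,200 × 17% = $132,974
  → $137,294
  Less jobs credit $136,000 → $1,294

$116,510 > $1,294, so the book-profits minimum tax is the binding amount.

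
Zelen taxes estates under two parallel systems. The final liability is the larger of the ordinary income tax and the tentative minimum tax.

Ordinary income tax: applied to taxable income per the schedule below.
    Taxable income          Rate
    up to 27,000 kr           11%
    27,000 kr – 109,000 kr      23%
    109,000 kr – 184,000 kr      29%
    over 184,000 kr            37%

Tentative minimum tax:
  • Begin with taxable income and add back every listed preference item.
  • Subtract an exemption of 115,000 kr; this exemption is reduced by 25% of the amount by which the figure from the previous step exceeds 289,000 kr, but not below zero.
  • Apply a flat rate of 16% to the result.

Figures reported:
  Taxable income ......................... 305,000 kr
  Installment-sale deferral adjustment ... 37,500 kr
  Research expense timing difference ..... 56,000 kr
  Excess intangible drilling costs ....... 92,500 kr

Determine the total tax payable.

Tentative minimum tax:
  Adjusted income: 305,000 kr + 37,500 kr + 56,000 kr + 92,500 kr = 491,000 kr
  Exemption: 115,000 kr − 25% × (491,000 kr − 289,000 kr) = 115,000 kr − 50,500 kr = 64,500 kr
  Base: 491,000 kr − 64,500 kr = 426,500 kr
  426,500 kr × 16% = 68,240 kr

Ordinary income tax:
  27,000 kr × 11% = 2,970 kr
  82,000 kr × 23% = 18,860 kr
  75,000 kr × 29% = 21,750 kr
  121,000 kr × 37% = 44,770 kr
  → 88,350 kr

88,350 kr > 68,240 kr, so the ordinary income tax governs.

88,350 kr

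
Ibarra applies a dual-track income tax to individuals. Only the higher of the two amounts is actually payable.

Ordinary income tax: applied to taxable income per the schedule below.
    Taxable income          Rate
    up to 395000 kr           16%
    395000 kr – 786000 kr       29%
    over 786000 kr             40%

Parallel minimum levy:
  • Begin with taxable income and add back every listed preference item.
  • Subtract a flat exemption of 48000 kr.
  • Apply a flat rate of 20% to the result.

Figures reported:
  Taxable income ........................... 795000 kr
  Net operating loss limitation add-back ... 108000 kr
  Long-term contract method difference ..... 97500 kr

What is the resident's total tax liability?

Ordinary income tax:
  395000 kr × 16% = 63200 kr
  391000 kr × 29% = 113390 kr
  9000 kr × 40% = 3600 kr
  → 180190 kr

Parallel minimum levy:
  Adjusted income: 795000 kr + 108000 kr + 97500 kr = 1000500 kr
  Less exemption 48000 kr → base 952500 kr
  952500 kr × 20% = 190500 kr

190500 kr > 180190 kr, so the parallel minimum levy is the binding amount.

190500 kr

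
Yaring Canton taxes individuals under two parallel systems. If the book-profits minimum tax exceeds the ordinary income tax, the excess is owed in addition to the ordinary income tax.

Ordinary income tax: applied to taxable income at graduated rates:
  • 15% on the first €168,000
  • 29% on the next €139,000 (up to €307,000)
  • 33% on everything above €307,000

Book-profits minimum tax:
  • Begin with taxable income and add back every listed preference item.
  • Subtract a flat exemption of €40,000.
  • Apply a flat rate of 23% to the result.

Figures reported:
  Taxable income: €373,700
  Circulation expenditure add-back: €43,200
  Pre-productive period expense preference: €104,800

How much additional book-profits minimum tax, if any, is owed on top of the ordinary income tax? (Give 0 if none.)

Ordinary income tax:
  €168,000 × 15% = €25,200
  €139,000 × 29% = €40,310
  €66,700 × 33% = €22,011
  → €87,521

Book-profits minimum tax:
  Adjusted income: €373,700 + €43,200 + €104,800 = €521,700
  Less exemption €40,000 → base €481,700
  €481,700 × 23% = €110,791

Excess of book-profits minimum tax over ordinary income tax: €110,791 − €87,521 = €23,270.

€23,270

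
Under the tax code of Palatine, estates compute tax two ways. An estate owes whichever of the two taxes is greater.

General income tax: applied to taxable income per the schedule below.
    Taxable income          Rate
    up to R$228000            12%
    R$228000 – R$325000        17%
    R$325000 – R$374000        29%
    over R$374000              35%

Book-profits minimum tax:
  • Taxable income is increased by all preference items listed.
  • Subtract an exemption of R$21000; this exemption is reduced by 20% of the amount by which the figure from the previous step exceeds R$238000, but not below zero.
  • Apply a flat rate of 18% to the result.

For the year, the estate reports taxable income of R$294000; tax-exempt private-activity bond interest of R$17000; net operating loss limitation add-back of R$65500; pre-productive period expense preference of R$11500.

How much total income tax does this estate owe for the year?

R$69840

Book-profits minimum tax:
  Adjusted income: R$294000 + R$17000 + R$65500 + R$11500 = R$388000
  Exemption: 20% × (R$388000 − R$238000) = R$30000 ≥ R$21000, so the exemption is fully phased out
  Base: R$388000 − R$0 = R$388000
  R$388000 × 18% = R$69840

General income tax:
  R$228000 × 12% = R$27360
  R$66000 × 17% = R$11220
  → R$38580

R$69840 > R$38580, so the book-profits minimum tax is the binding amount.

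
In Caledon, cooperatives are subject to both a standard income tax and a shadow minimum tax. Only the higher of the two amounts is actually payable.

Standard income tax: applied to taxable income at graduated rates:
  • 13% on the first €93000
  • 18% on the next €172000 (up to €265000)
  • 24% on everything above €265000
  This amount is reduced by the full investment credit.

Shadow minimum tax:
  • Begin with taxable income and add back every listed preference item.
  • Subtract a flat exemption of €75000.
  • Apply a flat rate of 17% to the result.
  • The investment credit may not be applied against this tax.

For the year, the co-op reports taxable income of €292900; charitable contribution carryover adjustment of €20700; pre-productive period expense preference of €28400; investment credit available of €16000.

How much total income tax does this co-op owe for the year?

€45390

Shadow minimum tax:
  Adjusted income: €292900 + €20700 + €28400 = €342000
  Less exemption €75000 → base €267000
  €267000 × 17% = €45390

Standard income tax:
  €93000 × 13% = €12090
  €172000 × 18% = €30960
  €27900 × 24% = €6696
  → €49746
  Less investment credit €16000 → €33746

€45390 > €33746, so the shadow minimum tax is the binding amount.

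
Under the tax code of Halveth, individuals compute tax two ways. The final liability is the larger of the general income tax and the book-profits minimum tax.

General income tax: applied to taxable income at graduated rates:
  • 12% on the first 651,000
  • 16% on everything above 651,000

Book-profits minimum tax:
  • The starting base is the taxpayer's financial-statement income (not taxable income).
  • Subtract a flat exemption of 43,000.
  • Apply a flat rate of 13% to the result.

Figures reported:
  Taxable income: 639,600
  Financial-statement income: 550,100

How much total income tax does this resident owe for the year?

76,752

Book-profits minimum tax:
  Base (financial-statement income): 550,100
  Less exemption 43,000 → base 507,100
  507,100 × 13% = 65,923

General income tax:
  639,600 × 12% = 76,752

76,752 > 65,923, so the general income tax governs.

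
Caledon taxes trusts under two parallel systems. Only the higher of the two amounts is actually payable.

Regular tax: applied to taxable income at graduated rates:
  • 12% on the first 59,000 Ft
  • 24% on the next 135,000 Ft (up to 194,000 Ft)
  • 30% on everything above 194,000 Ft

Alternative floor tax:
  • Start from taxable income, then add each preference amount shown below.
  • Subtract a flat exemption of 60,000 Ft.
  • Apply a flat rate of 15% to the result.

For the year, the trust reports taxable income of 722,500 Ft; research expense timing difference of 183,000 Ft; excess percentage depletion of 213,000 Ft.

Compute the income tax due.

198,030 Ft

Regular tax:
  59,000 Ft × 12% = 7,080 Ft
  135,000 Ft × 24% = 32,400 Ft
  528,500 Ft × 30% = 158,550 Ft
  → 198,030 Ft

Alternative floor tax:
  Adjusted income: 722,500 Ft + 183,000 Ft + 213,000 Ft = 1,118,500 Ft
  Less exemption 60,000 Ft → base 1,058,500 Ft
  1,058,500 Ft × 15% = 158,775 Ft

198,030 Ft > 158,775 Ft, so the regular tax governs.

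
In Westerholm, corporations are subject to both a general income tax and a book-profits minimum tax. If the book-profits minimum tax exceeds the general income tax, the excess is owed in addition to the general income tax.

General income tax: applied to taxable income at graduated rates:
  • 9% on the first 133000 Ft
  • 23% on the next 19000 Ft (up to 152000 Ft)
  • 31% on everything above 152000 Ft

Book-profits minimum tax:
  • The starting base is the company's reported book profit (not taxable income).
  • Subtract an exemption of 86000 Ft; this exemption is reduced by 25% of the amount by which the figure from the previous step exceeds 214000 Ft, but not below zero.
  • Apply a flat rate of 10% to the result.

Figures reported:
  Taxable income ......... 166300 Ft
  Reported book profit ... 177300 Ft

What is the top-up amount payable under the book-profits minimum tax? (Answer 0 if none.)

0 Ft

General income tax:
  133000 Ft × 9% = 11970 Ft
  19000 Ft × 23% = 4370 Ft
  14300 Ft × 31% = 4433 Ft
  → 20773 Ft

Book-profits minimum tax:
  Base (reported book profit): 177300 Ft
  Exemption: 177300 Ft ≤ 214000 Ft, so full 86000 Ft applies
  Base: 177300 Ft − 86000 Ft = 91300 Ft
  91300 Ft × 10% = 9130 Ft

9130 Ft ≤ 20773 Ft, so no add-on is due.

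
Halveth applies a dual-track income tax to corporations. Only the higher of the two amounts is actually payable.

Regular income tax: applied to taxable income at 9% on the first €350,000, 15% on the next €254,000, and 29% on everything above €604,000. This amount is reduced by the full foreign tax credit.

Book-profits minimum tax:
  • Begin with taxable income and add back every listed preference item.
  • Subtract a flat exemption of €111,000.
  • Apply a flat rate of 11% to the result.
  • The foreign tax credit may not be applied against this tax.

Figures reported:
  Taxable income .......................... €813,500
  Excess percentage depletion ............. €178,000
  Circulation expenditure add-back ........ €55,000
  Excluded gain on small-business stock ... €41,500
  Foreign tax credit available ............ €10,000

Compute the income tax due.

Regular income tax:
  €350,000 × 9% = €31,500
  €254,000 × 15% = €38,100
  €209,500 × 29% = €60,755
  → €130,355
  Less foreign tax credit €10,000 → €120,355

Book-profits minimum tax:
  Adjusted income: €813,500 + €178,000 + €55,000 + €41,500 = €1,088,000
  Less exemption €111,000 → base €977,000
  €977,000 × 11% = €107,470

€120,355 > €107,470, so the regular income tax governs.

€120,355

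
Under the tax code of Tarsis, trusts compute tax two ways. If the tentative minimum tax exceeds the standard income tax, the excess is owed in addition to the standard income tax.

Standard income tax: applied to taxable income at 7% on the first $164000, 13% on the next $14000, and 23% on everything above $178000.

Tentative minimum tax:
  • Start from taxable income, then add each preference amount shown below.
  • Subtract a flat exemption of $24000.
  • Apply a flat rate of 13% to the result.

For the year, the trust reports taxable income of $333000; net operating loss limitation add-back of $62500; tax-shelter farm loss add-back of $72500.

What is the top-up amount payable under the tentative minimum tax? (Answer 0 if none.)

$8770

Standard income tax:
  $164000 × 7% = $11480
  $14000 × 13% = $1820
  $155000 × 23% = $35650
  → $48950

Tentative minimum tax:
  Adjusted income: $333000 + $62500 + $72500 = $468000
  Less exemption $24000 → base $444000
  $444000 × 13% = $57720

Excess of tentative minimum tax over standard income tax: $57720 − $48950 = $8770.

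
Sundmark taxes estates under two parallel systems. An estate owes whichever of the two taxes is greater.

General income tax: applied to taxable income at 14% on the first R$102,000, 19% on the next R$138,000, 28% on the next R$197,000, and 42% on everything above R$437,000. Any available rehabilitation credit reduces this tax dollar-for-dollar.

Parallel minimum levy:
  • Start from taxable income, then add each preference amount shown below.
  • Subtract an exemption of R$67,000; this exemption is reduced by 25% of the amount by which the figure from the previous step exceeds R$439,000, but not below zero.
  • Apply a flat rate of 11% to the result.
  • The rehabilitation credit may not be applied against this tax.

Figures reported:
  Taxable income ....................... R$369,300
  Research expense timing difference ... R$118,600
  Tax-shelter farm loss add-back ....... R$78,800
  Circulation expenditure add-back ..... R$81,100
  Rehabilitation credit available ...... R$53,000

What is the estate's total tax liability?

R$69,630

Parallel minimum levy:
  Adjusted income: R$369,300 + R$118,600 + R$78,800 + R$81,100 = R$647,800
  Exemption: R$67,000 − 25% × (R$647,800 − R$439,000) = R$67,000 − R$52,200 = R$14,800
  Base: R$647,800 − R$14,800 = R$633,000
  R$633,000 × 11% = R$69,630

General income tax:
  R$102,000 × 14% = R$14,280
  R$138,000 × 19% = R$26,220
  R$129,300 × 28% = R$36,204
  → R$76,704
  Less rehabilitation credit R$53,000 → R$23,704

R$69,630 > R$23,704, so the parallel minimum levy is the binding amount.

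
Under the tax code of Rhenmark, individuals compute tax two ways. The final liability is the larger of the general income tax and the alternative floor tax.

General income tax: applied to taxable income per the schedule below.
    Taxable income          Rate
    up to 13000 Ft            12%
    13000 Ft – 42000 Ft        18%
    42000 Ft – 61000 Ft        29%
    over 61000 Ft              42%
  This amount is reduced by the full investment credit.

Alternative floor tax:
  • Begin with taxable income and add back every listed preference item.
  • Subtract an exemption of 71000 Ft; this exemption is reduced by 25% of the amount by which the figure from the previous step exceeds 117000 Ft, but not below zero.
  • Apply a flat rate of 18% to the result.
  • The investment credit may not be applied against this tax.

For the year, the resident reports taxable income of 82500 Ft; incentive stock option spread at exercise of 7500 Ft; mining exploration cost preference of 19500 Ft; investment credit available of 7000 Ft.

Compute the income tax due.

14320 Ft

General income tax:
  13000 Ft × 12% = 1560 Ft
  29000 Ft × 18% = 5220 Ft
  19000 Ft × 29% = 5510 Ft
  21500 Ft × 42% = 9030 Ft
  → 21320 Ft
  Less investment credit 7000 Ft → 14320 Ft

Alternative floor tax:
  Adjusted income: 82500 Ft + 7500 Ft + 19500 Ft = 109500 Ft
  Exemption: 109500 Ft ≤ 117000 Ft, so full 71000 Ft applies
  Base: 109500 Ft − 71000 Ft = 38500 Ft
  38500 Ft × 18% = 6930 Ft

14320 Ft > 6930 Ft, so the general income tax governs.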